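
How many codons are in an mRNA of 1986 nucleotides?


codons = nucleotides / 3
codons = 1986 / 3 = 662

662


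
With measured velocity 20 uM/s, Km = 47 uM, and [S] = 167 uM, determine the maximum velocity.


Vmax = v * (Km + [S]) / [S]
Vmax = 20 * (47 + 167) / 167
Vmax = 25.6287 uM/s

25.6287 uM/s


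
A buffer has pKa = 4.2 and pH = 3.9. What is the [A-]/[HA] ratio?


[A-]/[HA] = 10^(pH - pKa)
= 10^(3.9 - 4.2)
= 0.5012

0.5012


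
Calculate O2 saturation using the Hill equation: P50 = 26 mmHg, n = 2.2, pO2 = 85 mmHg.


Y = pO2^n / (P50^n + pO2^n)
Y = 85^2.2 / (26^2.2 + 85^2.2)
Y = 93.12%

93.12%


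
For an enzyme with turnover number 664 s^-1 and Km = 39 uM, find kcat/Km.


Catalytic efficiency = kcat / Km
= 664 / 39
= 17.0256 uM^-1*s^-1

17.0256 uM^-1*s^-1


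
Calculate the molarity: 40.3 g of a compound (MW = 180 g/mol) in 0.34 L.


C = (mass / MW) / volume
C = (40.3 / 180) / 0.34
C = 0.6585 M

0.6585 M


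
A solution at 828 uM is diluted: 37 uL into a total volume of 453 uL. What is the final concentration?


C2 = C1 * V1 / V2
C2 = 828 * 37 / 453
C2 = 67.6291 uM

67.6291 uM


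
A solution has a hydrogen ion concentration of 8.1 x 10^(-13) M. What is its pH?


pH = -log10([H+])
pH = -log10(8.1 x 10^(-13))
pH = 12.0915

12.0915


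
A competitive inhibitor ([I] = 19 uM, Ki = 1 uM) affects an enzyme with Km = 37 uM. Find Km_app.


Km_app = Km * (1 + [I]/Ki)
Km_app = 37 * (1 + 19/1)
Km_app = 740.0 uM

740.0 uM


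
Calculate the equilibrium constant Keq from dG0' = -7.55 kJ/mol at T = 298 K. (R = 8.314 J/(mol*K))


Keq = exp(-dG0 * 1000 / (R * T))
Keq = exp(-(-7.55) * 1000 / (8.314 * 298))
Keq = 21.0592

21.0592


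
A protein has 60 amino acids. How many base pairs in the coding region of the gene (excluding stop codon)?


Each amino acid = 1 codon = 3 bp
bp = 60 * 3 = 180 bp

180 bp


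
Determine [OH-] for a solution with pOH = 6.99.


[OH-] = 10^(-pOH)
[OH-] = 10^(-6.99)
[OH-] = 1.023e-07 M

1.023e-07 M


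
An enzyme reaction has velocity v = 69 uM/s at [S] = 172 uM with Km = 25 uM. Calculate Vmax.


Vmax = v * (Km + [S]) / [S]
Vmax = 69 * (25 + 172) / 172
Vmax = 79.0291 uM/s

79.0291 uM/s


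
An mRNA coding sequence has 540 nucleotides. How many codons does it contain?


codons = nucleotides / 3
codons = 540 / 3 = 180

180


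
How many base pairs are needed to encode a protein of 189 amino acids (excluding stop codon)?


Each amino acid = 1 codon = 3 bp
bp = 189 * 3 = 567 bp

567 bp


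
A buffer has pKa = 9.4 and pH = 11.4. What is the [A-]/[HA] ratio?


[A-]/[HA] = 10^(pH - pKa)
= 10^(11.4 - 9.4)
= 100.0

100.0


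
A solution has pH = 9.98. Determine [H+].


[H+] = 10^(-pH)
[H+] = 10^(-9.98)
[H+] = 1.047e-10 M

1.047e-10 M


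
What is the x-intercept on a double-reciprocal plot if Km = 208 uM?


x-intercept = -1/Km
= -1/208
= -0.0048 1/uM

-0.0048 1/uM


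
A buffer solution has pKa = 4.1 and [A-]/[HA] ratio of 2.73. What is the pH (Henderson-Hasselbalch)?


pH = pKa + log10([A-]/[HA])
pH = 4.1 + log10(2.73)
pH = 4.5362

4.5362


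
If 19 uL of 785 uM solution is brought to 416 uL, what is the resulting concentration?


C2 = C1 * V1 / V2
C2 = 785 * 19 / 416
C2 = 35.8534 uM

35.8534 uM


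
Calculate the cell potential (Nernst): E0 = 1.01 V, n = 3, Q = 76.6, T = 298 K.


E = E0 - (RT/nF) * ln(Q)
E = 1.01 - (8.314 * 298 / (3 * 96485)) * ln(76.6)
E = 0.9729 V

0.9729 V


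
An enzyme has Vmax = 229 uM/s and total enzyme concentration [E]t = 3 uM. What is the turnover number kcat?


kcat = Vmax / [E]t
kcat = 229 / 3
kcat = 76.3333 s^-1

76.3333 s^-1


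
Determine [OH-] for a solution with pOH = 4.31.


[OH-] = 10^(-pOH)
[OH-] = 10^(-4.31)
[OH-] = 4.898e-05 M

4.898e-05 M


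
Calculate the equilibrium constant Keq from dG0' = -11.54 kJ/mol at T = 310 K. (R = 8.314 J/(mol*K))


Keq = exp(-dG0 * 1000 / (R * T))
Keq = exp(-(-11.54) * 1000 / (8.314 * 310))
Keq = 88.013

88.013


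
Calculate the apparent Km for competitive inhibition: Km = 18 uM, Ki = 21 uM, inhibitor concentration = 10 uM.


Km_app = Km * (1 + [I]/Ki)
Km_app = 18 * (1 + 10/21)
Km_app = 26.5714 uM

26.5714 uM


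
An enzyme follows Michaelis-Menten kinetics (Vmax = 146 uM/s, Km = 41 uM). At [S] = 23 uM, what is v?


v = Vmax * [S] / (Km + [S])
v = 146 * 23 / (41 + 23)
v = 52.4688 uM/s

52.4688 uM/s


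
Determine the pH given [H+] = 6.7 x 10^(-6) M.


pH = -log10([H+])
pH = -log10(6.7 x 10^(-6))
pH = 5.1739

5.1739


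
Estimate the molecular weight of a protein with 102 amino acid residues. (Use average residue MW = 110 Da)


MW = n_residues * 110 Da
MW = 102 * 110
MW = 11220 Da

11220 Da


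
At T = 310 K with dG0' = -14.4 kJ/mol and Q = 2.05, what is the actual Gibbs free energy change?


dG = dG0' + RT * ln(Q) / 1000
dG = -14.4 + 8.314 * 310 * ln(2.05) / 1000
dG = -12.5499 kJ/mol

-12.5499 kJ/mol


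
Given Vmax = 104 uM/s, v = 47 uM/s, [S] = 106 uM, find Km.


Km = [S] * (Vmax - v) / v
Km = 106 * (104 - 47) / 47
Km = 128.5532 uM

128.5532 uM


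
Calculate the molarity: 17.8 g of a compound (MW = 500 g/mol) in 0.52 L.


C = (mass / MW) / volume
C = (17.8 / 500) / 0.52
C = 0.0685 M

0.0685 M


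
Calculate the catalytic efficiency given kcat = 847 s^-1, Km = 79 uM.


Catalytic efficiency = kcat / Km
= 847 / 79
= 10.7215 uM^-1*s^-1

10.7215 uM^-1*s^-1


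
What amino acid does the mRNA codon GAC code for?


Standard genetic code lookup.
Codon GAC -> Asp

Asp


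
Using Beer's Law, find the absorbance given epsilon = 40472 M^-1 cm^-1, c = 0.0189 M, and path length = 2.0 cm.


A = epsilon * c * l
A = 40472 * 0.0189 * 2.0
A = 1529.8416

1529.8416


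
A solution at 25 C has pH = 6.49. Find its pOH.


pOH = 14 - pH
pOH = 14 - 6.49
pOH = 7.51

7.51


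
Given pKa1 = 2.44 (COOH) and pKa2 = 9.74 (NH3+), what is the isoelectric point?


pI = (pKa1 + pKa2) / 2
pI = (2.44 + 9.74) / 2
pI = 6.09

6.09


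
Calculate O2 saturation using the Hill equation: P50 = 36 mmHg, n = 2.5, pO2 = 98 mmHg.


Y = pO2^n / (P50^n + pO2^n)
Y = 98^2.5 / (36^2.5 + 98^2.5)
Y = 92.44%

92.44%


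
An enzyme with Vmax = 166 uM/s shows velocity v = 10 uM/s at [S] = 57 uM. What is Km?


Km = [S] * (Vmax - v) / v
Km = 57 * (166 - 10) / 10
Km = 889.2 uM

889.2 uM


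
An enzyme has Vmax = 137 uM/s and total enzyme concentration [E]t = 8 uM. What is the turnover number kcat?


kcat = Vmax / [E]t
kcat = 137 / 8
kcat = 17.125 s^-1

17.125 s^-1


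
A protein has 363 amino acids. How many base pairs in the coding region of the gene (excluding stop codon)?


Each amino acid = 1 codon = 3 bp
bp = 363 * 3 = 1089 bp

1089 bp


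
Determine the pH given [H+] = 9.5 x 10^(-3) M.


pH = -log10([H+])
pH = -log10(9.5 x 10^(-3))
pH = 2.0223

2.0223


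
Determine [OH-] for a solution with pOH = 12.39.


[OH-] = 10^(-pOH)
[OH-] = 10^(-12.39)
[OH-] = 4.074e-13 M

4.074e-13 M


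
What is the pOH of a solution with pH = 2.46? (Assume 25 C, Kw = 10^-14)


pOH = 14 - pH
pOH = 14 - 2.46
pOH = 11.54

11.54


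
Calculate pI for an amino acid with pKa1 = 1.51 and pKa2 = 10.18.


pI = (pKa1 + pKa2) / 2
pI = (1.51 + 10.18) / 2
pI = 5.845

5.845


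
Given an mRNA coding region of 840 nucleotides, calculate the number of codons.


codons = nucleotides / 3
codons = 840 / 3 = 280

280


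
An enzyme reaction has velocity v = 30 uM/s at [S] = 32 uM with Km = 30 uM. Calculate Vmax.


Vmax = v * (Km + [S]) / [S]
Vmax = 30 * (30 + 32) / 32
Vmax = 58.125 uM/s

58.125 uM/s


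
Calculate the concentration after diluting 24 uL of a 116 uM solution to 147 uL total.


C2 = C1 * V1 / V2
C2 = 116 * 24 / 147
C2 = 18.9388 uM

18.9388 uM


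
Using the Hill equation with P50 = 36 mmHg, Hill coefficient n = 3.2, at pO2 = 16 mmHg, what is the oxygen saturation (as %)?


Y = pO2^n / (P50^n + pO2^n)
Y = 16^3.2 / (36^3.2 + 16^3.2)
Y = 6.95%

6.95%


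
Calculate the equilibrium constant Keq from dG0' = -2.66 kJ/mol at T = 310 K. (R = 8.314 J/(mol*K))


Keq = exp(-dG0 * 1000 / (R * T))
Keq = exp(-(-2.66) * 1000 / (8.314 * 310))
Keq = 2.8069

2.8069


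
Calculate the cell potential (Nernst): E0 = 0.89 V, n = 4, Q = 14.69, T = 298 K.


E = E0 - (RT/nF) * ln(Q)
E = 0.89 - (8.314 * 298 / (4 * 96485)) * ln(14.69)
E = 0.8727 V

0.8727 V


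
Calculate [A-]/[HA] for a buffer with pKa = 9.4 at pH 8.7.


[A-]/[HA] = 10^(pH - pKa)
= 10^(8.7 - 9.4)
= 0.1995

0.1995


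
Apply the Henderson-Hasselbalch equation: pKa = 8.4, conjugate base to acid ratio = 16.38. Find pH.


pH = pKa + log10([A-]/[HA])
pH = 8.4 + log10(16.38)
pH = 9.6143

9.6143


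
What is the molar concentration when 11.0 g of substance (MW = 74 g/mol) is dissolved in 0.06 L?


C = (mass / MW) / volume
C = (11.0 / 74) / 0.06
C = 2.4775 M

2.4775 M


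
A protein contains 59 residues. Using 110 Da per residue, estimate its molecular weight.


MW = n_residues * 110 Da
MW = 59 * 110
MW = 6490 Da

6490 Da


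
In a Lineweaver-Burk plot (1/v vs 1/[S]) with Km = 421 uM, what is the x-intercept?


x-intercept = -1/Km
= -1/421
= -0.0024 1/uM

-0.0024 1/uM


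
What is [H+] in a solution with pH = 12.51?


[H+] = 10^(-pH)
[H+] = 10^(-12.51)
[H+] = 3.090e-13 M

3.090e-13 M


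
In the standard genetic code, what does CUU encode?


Standard genetic code lookup.
Codon CUU -> Leu

Leu


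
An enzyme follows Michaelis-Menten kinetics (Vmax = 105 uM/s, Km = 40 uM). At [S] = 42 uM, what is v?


v = Vmax * [S] / (Km + [S])
v = 105 * 42 / (40 + 42)
v = 53.7805 uM/s

53.7805 uM/s


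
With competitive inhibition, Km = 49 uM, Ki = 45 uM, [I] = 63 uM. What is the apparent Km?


Km_app = Km * (1 + [I]/Ki)
Km_app = 49 * (1 + 63/45)
Km_app = 117.6 uM

117.6 uM


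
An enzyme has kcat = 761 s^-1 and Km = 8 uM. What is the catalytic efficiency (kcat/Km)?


Catalytic efficiency = kcat / Km
= 761 / 8
= 95.125 uM^-1*s^-1

95.125 uM^-1*s^-1


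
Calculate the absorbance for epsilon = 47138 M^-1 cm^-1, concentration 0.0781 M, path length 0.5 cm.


A = epsilon * c * l
A = 47138 * 0.0781 * 0.5
A = 1840.7389

1840.7389


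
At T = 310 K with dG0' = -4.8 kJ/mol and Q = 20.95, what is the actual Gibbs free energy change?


dG = dG0' + RT * ln(Q) / 1000
dG = -4.8 + 8.314 * 310 * ln(20.95) / 1000
dG = 3.0406 kJ/mol

3.0406 kJ/mol


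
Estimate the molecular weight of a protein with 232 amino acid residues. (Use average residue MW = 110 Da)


MW = n_residues * 110 Da
MW = 232 * 110
MW = 25520 Da

25520 Da


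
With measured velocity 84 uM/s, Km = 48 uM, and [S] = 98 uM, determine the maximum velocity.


Vmax = v * (Km + [S]) / [S]
Vmax = 84 * (48 + 98) / 98
Vmax = 125.1429 uM/s

125.1429 uM/s


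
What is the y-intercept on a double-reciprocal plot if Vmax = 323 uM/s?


y-intercept = 1/Vmax
= 1/323
= 0.0031 s/uM

0.0031 s/uM


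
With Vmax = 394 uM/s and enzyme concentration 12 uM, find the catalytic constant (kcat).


kcat = Vmax / [E]t
kcat = 394 / 12
kcat = 32.8333 s^-1

32.8333 s^-1


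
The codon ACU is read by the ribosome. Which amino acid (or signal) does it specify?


Standard genetic code lookup.
Codon ACU -> Thr

Thr


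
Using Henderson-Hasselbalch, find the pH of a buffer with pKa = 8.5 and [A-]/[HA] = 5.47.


pH = pKa + log10([A-]/[HA])
pH = 8.5 + log10(5.47)
pH = 9.238

9.238


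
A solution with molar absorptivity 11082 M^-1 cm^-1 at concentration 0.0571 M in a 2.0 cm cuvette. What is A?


A = epsilon * c * l
A = 11082 * 0.0571 * 2.0
A = 1265.5644

1265.5644


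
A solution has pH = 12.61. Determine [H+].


[H+] = 10^(-pH)
[H+] = 10^(-12.61)
[H+] = 2.455e-13 M

2.455e-13 M


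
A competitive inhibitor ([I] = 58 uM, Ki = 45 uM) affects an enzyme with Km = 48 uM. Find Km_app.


Km_app = Km * (1 + [I]/Ki)
Km_app = 48 * (1 + 58/45)
Km_app = 109.8667 uM

109.8667 uM


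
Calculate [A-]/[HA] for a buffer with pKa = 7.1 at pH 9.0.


[A-]/[HA] = 10^(pH - pKa)
= 10^(9.0 - 7.1)
= 79.4328

79.4328


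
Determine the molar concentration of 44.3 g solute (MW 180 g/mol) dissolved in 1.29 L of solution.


C = (mass / MW) / volume
C = (44.3 / 180) / 1.29
C = 0.1908 M

0.1908 M


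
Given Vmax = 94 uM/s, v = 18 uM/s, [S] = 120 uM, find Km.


Km = [S] * (Vmax - v) / v
Km = 120 * (94 - 18) / 18
Km = 506.6667 uM

506.6667 uM


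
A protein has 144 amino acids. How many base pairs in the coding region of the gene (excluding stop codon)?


Each amino acid = 1 codon = 3 bp
bp = 144 * 3 = 432 bp

432 bp


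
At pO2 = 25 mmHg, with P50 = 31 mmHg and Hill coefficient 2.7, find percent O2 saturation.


Y = pO2^n / (P50^n + pO2^n)
Y = 25^2.7 / (31^2.7 + 25^2.7)
Y = 35.87%

35.87%


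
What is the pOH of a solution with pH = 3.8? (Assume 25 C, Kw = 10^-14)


pOH = 14 - pH
pOH = 14 - 3.8
pOH = 10.2

10.2


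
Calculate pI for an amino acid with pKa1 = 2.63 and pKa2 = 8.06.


pI = (pKa1 + pKa2) / 2
pI = (2.63 + 8.06) / 2
pI = 5.345

5.345


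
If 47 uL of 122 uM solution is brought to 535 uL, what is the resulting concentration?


C2 = C1 * V1 / V2
C2 = 122 * 47 / 535
C2 = 10.7178 uM

10.7178 uM


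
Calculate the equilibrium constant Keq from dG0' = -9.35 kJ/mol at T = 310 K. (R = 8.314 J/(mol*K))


Keq = exp(-dG0 * 1000 / (R * T))
Keq = exp(-(-9.35) * 1000 / (8.314 * 310))
Keq = 37.6289

37.6289


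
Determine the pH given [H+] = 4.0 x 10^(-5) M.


pH = -log10([H+])
pH = -log10(4.0 x 10^(-5))
pH = 4.3979

4.3979


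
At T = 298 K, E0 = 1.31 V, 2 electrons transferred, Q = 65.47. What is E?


E = E0 - (RT/nF) * ln(Q)
E = 1.31 - (8.314 * 298 / (2 * 96485)) * ln(65.47)
E = 1.2563 V

1.2563 V


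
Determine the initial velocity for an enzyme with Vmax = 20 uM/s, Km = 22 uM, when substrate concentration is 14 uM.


v = Vmax * [S] / (Km + [S])
v = 20 * 14 / (22 + 14)
v = 7.7778 uM/s

7.7778 uM/s


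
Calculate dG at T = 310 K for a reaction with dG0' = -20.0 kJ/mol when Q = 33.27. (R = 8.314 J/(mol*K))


dG = dG0' + RT * ln(Q) / 1000
dG = -20.0 + 8.314 * 310 * ln(33.27) / 1000
dG = -10.9673 kJ/mol

-10.9673 kJ/mol


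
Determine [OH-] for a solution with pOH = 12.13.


[OH-] = 10^(-pOH)
[OH-] = 10^(-12.13)
[OH-] = 7.413e-13 M

7.413e-13 M


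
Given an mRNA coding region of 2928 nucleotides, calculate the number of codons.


codons = nucleotides / 3
codons = 2928 / 3 = 976

976


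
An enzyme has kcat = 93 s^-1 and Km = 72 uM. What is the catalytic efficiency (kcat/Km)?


Catalytic efficiency = kcat / Km
= 93 / 72
= 1.2917 uM^-1*s^-1

1.2917 uM^-1*s^-1


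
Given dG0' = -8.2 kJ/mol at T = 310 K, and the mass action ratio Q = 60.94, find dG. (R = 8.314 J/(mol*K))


dG = dG0' + RT * ln(Q) / 1000
dG = -8.2 + 8.314 * 310 * ln(60.94) / 1000
dG = 2.3926 kJ/mol

2.3926 kJ/mol


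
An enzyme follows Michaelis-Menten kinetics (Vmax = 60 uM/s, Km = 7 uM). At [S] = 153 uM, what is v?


v = Vmax * [S] / (Km + [S])
v = 60 * 153 / (7 + 153)
v = 57.375 uM/s

57.375 uM/s


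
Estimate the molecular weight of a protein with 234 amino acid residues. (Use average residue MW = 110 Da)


MW = n_residues * 110 Da
MW = 234 * 110
MW = 25740 Da

25740 Da


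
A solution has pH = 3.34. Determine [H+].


[H+] = 10^(-pH)
[H+] = 10^(-3.34)
[H+] = 4.571e-04 M

4.571e-04 M


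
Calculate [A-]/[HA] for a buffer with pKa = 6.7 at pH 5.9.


[A-]/[HA] = 10^(pH - pKa)
= 10^(5.9 - 6.7)
= 0.1585

0.1585


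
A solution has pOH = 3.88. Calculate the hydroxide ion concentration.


[OH-] = 10^(-pOH)
[OH-] = 10^(-3.88)
[OH-] = 1.318e-04 M

1.318e-04 M


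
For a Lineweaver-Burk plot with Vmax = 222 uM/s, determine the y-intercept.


y-intercept = 1/Vmax
= 1/222
= 0.0045 s/uM

0.0045 s/uM


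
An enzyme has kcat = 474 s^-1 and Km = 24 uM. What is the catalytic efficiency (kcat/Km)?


Catalytic efficiency = kcat / Km
= 474 / 24
= 19.75 uM^-1*s^-1

19.75 uM^-1*s^-1


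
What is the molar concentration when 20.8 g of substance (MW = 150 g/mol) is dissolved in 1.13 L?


C = (mass / MW) / volume
C = (20.8 / 150) / 1.13
C = 0.1227 M

0.1227 M


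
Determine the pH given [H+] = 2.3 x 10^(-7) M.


pH = -log10([H+])
pH = -log10(2.3 x 10^(-7))
pH = 6.6383

6.6383


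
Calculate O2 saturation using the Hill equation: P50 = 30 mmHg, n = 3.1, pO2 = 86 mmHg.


Y = pO2^n / (P50^n + pO2^n)
Y = 86^3.1 / (30^3.1 + 86^3.1)
Y = 96.32%

96.32%


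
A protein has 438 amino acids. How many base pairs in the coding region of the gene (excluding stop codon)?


Each amino acid = 1 codon = 3 bp
bp = 438 * 3 = 1314 bp

1314 bp


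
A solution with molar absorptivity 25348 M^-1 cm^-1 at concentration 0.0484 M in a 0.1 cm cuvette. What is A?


A = epsilon * c * l
A = 25348 * 0.0484 * 0.1
A = 122.6843

122.6843


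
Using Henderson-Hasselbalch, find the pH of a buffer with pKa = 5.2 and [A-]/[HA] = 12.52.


pH = pKa + log10([A-]/[HA])
pH = 5.2 + log10(12.52)
pH = 6.2976

6.2976


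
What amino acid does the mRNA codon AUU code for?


Standard genetic code lookup.
Codon AUU -> Ile

Ile


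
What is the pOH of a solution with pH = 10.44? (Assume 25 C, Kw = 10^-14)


pOH = 14 - pH
pOH = 14 - 10.44
pOH = 3.56

3.56


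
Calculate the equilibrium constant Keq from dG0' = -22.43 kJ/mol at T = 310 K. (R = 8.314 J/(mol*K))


Keq = exp(-dG0 * 1000 / (R * T))
Keq = exp(-(-22.43) * 1000 / (8.314 * 310))
Keq = 6019.5698

6019.5698


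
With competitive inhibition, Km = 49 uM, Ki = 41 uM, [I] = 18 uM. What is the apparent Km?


Km_app = Km * (1 + [I]/Ki)
Km_app = 49 * (1 + 18/41)
Km_app = 70.5122 uM

70.5122 uM


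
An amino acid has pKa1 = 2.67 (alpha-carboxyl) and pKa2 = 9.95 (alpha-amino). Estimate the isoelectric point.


pI = (pKa1 + pKa2) / 2
pI = (2.67 + 9.95) / 2
pI = 6.31

6.31


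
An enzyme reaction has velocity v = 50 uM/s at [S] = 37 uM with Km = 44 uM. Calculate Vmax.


Vmax = v * (Km + [S]) / [S]
Vmax = 50 * (44 + 37) / 37
Vmax = 109.4595 uM/s

109.4595 uM/s


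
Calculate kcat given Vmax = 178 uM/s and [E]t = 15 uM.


kcat = Vmax / [E]t
kcat = 178 / 15
kcat = 11.8667 s^-1

11.8667 s^-1


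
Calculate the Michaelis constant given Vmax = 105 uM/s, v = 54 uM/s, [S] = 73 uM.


Km = [S] * (Vmax - v) / v
Km = 73 * (105 - 54) / 54
Km = 68.9444 uM

68.9444 uM


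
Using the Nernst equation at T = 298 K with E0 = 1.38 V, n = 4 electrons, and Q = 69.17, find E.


E = E0 - (RT/nF) * ln(Q)
E = 1.38 - (8.314 * 298 / (4 * 96485)) * ln(69.17)
E = 1.3528 V

1.3528 V


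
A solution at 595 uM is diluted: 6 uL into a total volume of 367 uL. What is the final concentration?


C2 = C1 * V1 / V2
C2 = 595 * 6 / 367
C2 = 9.7275 uM

9.7275 uM


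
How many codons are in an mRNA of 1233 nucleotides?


codons = nucleotides / 3
codons = 1233 / 3 = 411

411


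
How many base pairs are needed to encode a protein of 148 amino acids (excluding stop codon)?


Each amino acid = 1 codon = 3 bp
bp = 148 * 3 = 444 bp

444 bp


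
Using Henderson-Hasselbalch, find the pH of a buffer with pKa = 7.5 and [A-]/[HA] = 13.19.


pH = pKa + log10([A-]/[HA])
pH = 7.5 + log10(13.19)
pH = 8.6202

8.6202


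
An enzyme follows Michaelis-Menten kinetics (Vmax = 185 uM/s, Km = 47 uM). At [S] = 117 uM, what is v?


v = Vmax * [S] / (Km + [S])
v = 185 * 117 / (47 + 117)
v = 131.9817 uM/s

131.9817 uM/s


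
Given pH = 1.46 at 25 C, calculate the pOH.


pOH = 14 - pH
pOH = 14 - 1.46
pOH = 12.54

12.54


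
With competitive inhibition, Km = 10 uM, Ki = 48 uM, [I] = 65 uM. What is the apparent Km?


Km_app = Km * (1 + [I]/Ki)
Km_app = 10 * (1 + 65/48)
Km_app = 23.5417 uM

23.5417 uM


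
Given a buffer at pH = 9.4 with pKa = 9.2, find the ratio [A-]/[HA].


[A-]/[HA] = 10^(pH - pKa)
= 10^(9.4 - 9.2)
= 1.5849

1.5849


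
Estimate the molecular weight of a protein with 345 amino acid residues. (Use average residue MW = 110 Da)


MW = n_residues * 110 Da
MW = 345 * 110
MW = 37950 Da

37950 Da


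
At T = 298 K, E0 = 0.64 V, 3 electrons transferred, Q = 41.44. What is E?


E = E0 - (RT/nF) * ln(Q)
E = 0.64 - (8.314 * 298 / (3 * 96485)) * ln(41.44)
E = 0.6081 V

0.6081 V


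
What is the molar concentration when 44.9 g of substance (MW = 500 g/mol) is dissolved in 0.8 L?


C = (mass / MW) / volume
C = (44.9 / 500) / 0.8
C = 0.1122 M

0.1122 M


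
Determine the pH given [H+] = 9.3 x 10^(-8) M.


pH = -log10([H+])
pH = -log10(9.3 x 10^(-8))
pH = 7.0315

7.0315


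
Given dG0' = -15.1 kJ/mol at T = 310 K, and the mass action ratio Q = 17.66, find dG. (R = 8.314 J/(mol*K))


dG = dG0' + RT * ln(Q) / 1000
dG = -15.1 + 8.314 * 310 * ln(17.66) / 1000
dG = -7.6997 kJ/mol

-7.6997 kJ/mol


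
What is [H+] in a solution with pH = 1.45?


[H+] = 10^(-pH)
[H+] = 10^(-1.45)
[H+] = 0.0355 M

0.0355 M


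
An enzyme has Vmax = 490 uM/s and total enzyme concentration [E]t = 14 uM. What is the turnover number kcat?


kcat = Vmax / [E]t
kcat = 490 / 14
kcat = 35.0 s^-1

35.0 s^-1


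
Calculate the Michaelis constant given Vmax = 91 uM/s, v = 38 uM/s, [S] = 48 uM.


Km = [S] * (Vmax - v) / v
Km = 48 * (91 - 38) / 38
Km = 66.9474 uM

66.9474 uM


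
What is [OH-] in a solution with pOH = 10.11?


[OH-] = 10^(-pOH)
[OH-] = 10^(-10.11)
[OH-] = 7.762e-11 M

7.762e-11 M


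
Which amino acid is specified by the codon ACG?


Standard genetic code lookup.
Codon ACG -> Thr

Thr


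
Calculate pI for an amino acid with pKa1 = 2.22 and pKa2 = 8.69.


pI = (pKa1 + pKa2) / 2
pI = (2.22 + 8.69) / 2
pI = 5.455

5.455


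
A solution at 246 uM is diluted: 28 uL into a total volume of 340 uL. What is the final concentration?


C2 = C1 * V1 / V2
C2 = 246 * 28 / 340
C2 = 20.2588 uM

20.2588 uM


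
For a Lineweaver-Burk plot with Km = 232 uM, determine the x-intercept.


x-intercept = -1/Km
= -1/232
= -0.0043 1/uM

-0.0043 1/uM


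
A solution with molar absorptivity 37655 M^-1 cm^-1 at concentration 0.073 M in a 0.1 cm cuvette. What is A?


A = epsilon * c * l
A = 37655 * 0.073 * 0.1
A = 274.8815

274.8815


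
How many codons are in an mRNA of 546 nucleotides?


codons = nucleotides / 3
codons = 546 / 3 = 182

182


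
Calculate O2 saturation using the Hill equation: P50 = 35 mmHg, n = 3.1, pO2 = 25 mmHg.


Y = pO2^n / (P50^n + pO2^n)
Y = 25^3.1 / (35^3.1 + 25^3.1)
Y = 26.06%

26.06%


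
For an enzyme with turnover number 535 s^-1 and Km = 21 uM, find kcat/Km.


Catalytic efficiency = kcat / Km
= 535 / 21
= 25.4762 uM^-1*s^-1

25.4762 uM^-1*s^-1


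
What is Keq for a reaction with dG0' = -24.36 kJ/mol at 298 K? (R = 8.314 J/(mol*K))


Keq = exp(-dG0 * 1000 / (R * T))
Keq = exp(-(-24.36) * 1000 / (8.314 * 298))
Keq = 18624.0064

18624.0064


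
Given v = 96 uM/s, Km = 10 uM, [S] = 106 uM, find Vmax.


Vmax = v * (Km + [S]) / [S]
Vmax = 96 * (10 + 106) / 106
Vmax = 105.0566 uM/s

105.0566 uM/s


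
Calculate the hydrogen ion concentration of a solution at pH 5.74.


[H+] = 10^(-pH)
[H+] = 10^(-5.74)
[H+] = 1.820e-06 M

1.820e-06 M


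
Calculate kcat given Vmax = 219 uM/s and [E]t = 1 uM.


kcat = Vmax / [E]t
kcat = 219 / 1
kcat = 219.0 s^-1

219.0 s^-1


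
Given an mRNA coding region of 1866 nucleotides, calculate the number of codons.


codons = nucleotides / 3
codons = 1866 / 3 = 622

622


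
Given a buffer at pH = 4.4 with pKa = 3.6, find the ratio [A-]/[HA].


[A-]/[HA] = 10^(pH - pKa)
= 10^(4.4 - 3.6)
= 6.3096

6.3096


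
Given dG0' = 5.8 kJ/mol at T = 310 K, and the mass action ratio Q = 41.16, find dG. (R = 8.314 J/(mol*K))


dG = dG0' + RT * ln(Q) / 1000
dG = 5.8 + 8.314 * 310 * ln(41.16) / 1000
dG = 15.3812 kJ/mol

15.3812 kJ/mol


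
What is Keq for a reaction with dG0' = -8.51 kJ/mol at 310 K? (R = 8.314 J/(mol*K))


Keq = exp(-dG0 * 1000 / (R * T))
Keq = exp(-(-8.51) * 1000 / (8.314 * 310))
Keq = 27.1629

27.1629


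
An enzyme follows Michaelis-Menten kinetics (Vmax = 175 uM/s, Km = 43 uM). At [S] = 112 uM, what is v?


v = Vmax * [S] / (Km + [S])
v = 175 * 112 / (43 + 112)
v = 126.4516 uM/s

126.4516 uM/s


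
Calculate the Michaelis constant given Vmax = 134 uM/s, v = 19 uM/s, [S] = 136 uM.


Km = [S] * (Vmax - v) / v
Km = 136 * (134 - 19) / 19
Km = 823.1579 uM

823.1579 uM


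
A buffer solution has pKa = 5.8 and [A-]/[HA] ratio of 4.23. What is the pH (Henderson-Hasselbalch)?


pH = pKa + log10([A-]/[HA])
pH = 5.8 + log10(4.23)
pH = 6.4263

6.4263


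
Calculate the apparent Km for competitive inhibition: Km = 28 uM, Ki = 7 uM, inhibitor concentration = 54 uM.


Km_app = Km * (1 + [I]/Ki)
Km_app = 28 * (1 + 54/7)
Km_app = 244.0 uM

244.0 uM


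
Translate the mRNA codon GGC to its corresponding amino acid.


Standard genetic code lookup.
Codon GGC -> Gly

Gly


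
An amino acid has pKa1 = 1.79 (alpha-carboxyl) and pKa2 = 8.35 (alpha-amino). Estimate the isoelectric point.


pI = (pKa1 + pKa2) / 2
pI = (1.79 + 8.35) / 2
pI = 5.07

5.07


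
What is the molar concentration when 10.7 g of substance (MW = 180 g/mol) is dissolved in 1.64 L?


C = (mass / MW) / volume
C = (10.7 / 180) / 1.64
C = 0.0362 M

0.0362 M


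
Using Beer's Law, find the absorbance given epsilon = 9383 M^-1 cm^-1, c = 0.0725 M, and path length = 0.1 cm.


A = epsilon * c * l
A = 9383 * 0.0725 * 0.1
A = 68.0267

68.0267


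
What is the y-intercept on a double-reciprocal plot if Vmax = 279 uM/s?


y-intercept = 1/Vmax
= 1/279
= 0.0036 s/uM

0.0036 s/uM


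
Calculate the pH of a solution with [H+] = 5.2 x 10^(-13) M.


pH = -log10([H+])
pH = -log10(5.2 x 10^(-13))
pH = 12.284

12.284


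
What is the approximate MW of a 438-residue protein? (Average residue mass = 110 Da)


MW = n_residues * 110 Da
MW = 438 * 110
MW = 48180 Da

48180 Da


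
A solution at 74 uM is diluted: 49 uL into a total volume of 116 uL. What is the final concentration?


C2 = C1 * V1 / V2
C2 = 74 * 49 / 116
C2 = 31.2586 uM

31.2586 uM


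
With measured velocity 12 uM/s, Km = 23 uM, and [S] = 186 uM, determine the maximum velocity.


Vmax = v * (Km + [S]) / [S]
Vmax = 12 * (23 + 186) / 186
Vmax = 13.4839 uM/s

13.4839 uM/s


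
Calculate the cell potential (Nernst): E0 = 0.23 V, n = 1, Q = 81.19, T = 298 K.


E = E0 - (RT/nF) * ln(Q)
E = 0.23 - (8.314 * 298 / (1 * 96485)) * ln(81.19)
E = 0.1171 V

0.1171 V


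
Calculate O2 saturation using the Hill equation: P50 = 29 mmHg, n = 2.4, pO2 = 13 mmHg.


Y = pO2^n / (P50^n + pO2^n)
Y = 13^2.4 / (29^2.4 + 13^2.4)
Y = 12.72%

12.72%


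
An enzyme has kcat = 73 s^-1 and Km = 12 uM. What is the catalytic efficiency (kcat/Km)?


Catalytic efficiency = kcat / Km
= 73 / 12
= 6.0833 uM^-1*s^-1

6.0833 uM^-1*s^-1


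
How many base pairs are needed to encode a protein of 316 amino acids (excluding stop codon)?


Each amino acid = 1 codon = 3 bp
bp = 316 * 3 = 948 bp

948 bp


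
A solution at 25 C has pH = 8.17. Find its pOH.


pOH = 14 - pH
pOH = 14 - 8.17
pOH = 5.83

5.83


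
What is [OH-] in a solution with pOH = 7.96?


[OH-] = 10^(-pOH)
[OH-] = 10^(-7.96)
[OH-] = 1.096e-08 M

1.096e-08 M


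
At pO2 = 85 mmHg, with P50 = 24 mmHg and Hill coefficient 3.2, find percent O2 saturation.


Y = pO2^n / (P50^n + pO2^n)
Y = 85^3.2 / (24^3.2 + 85^3.2)
Y = 98.28%

98.28%


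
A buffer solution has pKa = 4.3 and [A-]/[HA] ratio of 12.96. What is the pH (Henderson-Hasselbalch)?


pH = pKa + log10([A-]/[HA])
pH = 4.3 + log10(12.96)
pH = 5.4126

5.4126


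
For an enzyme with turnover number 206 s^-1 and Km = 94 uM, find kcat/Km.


Catalytic efficiency = kcat / Km
= 206 / 94
= 2.1915 uM^-1*s^-1

2.1915 uM^-1*s^-1


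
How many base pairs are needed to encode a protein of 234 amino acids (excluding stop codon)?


Each amino acid = 1 codon = 3 bp
bp = 234 * 3 = 702 bp

702 bp


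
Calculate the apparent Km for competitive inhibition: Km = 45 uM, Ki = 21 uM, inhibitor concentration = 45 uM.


Km_app = Km * (1 + [I]/Ki)
Km_app = 45 * (1 + 45/21)
Km_app = 141.4286 uM

141.4286 uM


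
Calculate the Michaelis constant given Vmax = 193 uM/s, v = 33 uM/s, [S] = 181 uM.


Km = [S] * (Vmax - v) / v
Km = 181 * (193 - 33) / 33
Km = 877.5758 uM

877.5758 uM


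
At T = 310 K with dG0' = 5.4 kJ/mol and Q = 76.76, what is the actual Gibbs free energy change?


dG = dG0' + RT * ln(Q) / 1000
dG = 5.4 + 8.314 * 310 * ln(76.76) / 1000
dG = 16.5874 kJ/mol

16.5874 kJ/mol


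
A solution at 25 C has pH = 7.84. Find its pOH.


pOH = 14 - pH
pOH = 14 - 7.84
pOH = 6.16

6.16


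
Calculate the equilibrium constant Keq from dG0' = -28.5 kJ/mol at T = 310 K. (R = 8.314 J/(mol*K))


Keq = exp(-dG0 * 1000 / (R * T))
Keq = exp(-(-28.5) * 1000 / (8.314 * 310))
Keq = 63443.9692

63443.9692


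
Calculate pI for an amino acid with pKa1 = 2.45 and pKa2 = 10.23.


pI = (pKa1 + pKa2) / 2
pI = (2.45 + 10.23) / 2
pI = 6.34

6.34


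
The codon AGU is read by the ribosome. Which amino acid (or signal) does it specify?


Standard genetic code lookup.
Codon AGU -> Ser

Ser


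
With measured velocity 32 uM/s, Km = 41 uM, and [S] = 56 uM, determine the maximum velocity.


Vmax = v * (Km + [S]) / [S]
Vmax = 32 * (41 + 56) / 56
Vmax = 55.4286 uM/s

55.4286 uM/s


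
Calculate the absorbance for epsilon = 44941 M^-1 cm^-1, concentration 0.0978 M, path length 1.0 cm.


A = epsilon * c * l
A = 44941 * 0.0978 * 1.0
A = 4395.2298

4395.2298


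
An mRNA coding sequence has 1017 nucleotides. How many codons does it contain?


codons = nucleotides / 3
codons = 1017 / 3 = 339

339


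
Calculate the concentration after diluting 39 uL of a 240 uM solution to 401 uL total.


C2 = C1 * V1 / V2
C2 = 240 * 39 / 401
C2 = 23.3416 uM

23.3416 uM


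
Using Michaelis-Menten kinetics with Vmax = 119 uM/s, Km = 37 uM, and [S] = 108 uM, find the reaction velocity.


v = Vmax * [S] / (Km + [S])
v = 119 * 108 / (37 + 108)
v = 88.6345 uM/s

88.6345 uM/s


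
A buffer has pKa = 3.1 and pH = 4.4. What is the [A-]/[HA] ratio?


[A-]/[HA] = 10^(pH - pKa)
= 10^(4.4 - 3.1)
= 19.9526

19.9526


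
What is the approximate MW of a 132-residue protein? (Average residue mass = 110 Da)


MW = n_residues * 110 Da
MW = 132 * 110
MW = 14520 Da

14520 Da


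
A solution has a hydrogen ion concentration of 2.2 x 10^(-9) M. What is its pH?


pH = -log10([H+])
pH = -log10(2.2 x 10^(-9))
pH = 8.6576

8.6576


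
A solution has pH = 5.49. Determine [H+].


[H+] = 10^(-pH)
[H+] = 10^(-5.49)
[H+] = 3.236e-06 M

3.236e-06 M


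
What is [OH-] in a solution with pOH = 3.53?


[OH-] = 10^(-pOH)
[OH-] = 10^(-3.53)
[OH-] = 2.951e-04 M

2.951e-04 M


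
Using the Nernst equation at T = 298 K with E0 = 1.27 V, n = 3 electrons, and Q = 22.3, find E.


E = E0 - (RT/nF) * ln(Q)
E = 1.27 - (8.314 * 298 / (3 * 96485)) * ln(22.3)
E = 1.2434 V

1.2434 V


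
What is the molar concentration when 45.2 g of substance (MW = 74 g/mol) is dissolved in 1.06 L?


C = (mass / MW) / volume
C = (45.2 / 74) / 1.06
C = 0.5762 M

0.5762 M


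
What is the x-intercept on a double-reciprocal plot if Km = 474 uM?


x-intercept = -1/Km
= -1/474
= -0.0021 1/uM

-0.0021 1/uM


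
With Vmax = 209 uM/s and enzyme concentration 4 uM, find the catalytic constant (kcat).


kcat = Vmax / [E]t
kcat = 209 / 4
kcat = 52.25 s^-1

52.25 s^-1


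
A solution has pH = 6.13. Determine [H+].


[H+] = 10^(-pH)
[H+] = 10^(-6.13)
[H+] = 7.413e-07 M

7.413e-07 M


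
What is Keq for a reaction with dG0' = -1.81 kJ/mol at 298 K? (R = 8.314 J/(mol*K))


Keq = exp(-dG0 * 1000 / (R * T))
Keq = exp(-(-1.81) * 1000 / (8.314 * 298))
Keq = 2.0762

2.0762


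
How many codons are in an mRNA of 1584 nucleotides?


codons = nucleotides / 3
codons = 1584 / 3 = 528

528


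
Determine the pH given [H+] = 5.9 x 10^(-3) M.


pH = -log10([H+])
pH = -log10(5.9 x 10^(-3))
pH = 2.2291

2.2291


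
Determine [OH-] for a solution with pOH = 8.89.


[OH-] = 10^(-pOH)
[OH-] = 10^(-8.89)
[OH-] = 1.288e-09 M

1.288e-09 M


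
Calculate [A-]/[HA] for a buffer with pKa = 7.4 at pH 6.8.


[A-]/[HA] = 10^(pH - pKa)
= 10^(6.8 - 7.4)
= 0.2512

0.2512


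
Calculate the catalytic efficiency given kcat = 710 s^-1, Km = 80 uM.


Catalytic efficiency = kcat / Km
= 710 / 80
= 8.875 uM^-1*s^-1

8.875 uM^-1*s^-1


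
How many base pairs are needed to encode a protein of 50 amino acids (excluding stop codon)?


Each amino acid = 1 codon = 3 bp
bp = 50 * 3 = 150 bp

150 bp


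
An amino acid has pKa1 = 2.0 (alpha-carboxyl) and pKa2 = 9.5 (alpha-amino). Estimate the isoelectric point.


pI = (pKa1 + pKa2) / 2
pI = (2.0 + 9.5) / 2
pI = 5.75

5.75


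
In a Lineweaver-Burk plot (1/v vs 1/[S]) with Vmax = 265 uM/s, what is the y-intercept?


y-intercept = 1/Vmax
= 1/265
= 0.0038 s/uM

0.0038 s/uM


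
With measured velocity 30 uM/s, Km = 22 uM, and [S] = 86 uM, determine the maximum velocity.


Vmax = v * (Km + [S]) / [S]
Vmax = 30 * (22 + 86) / 86
Vmax = 37.6744 uM/s

37.6744 uM/s


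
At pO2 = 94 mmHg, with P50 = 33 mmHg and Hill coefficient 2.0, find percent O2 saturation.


Y = pO2^n / (P50^n + pO2^n)
Y = 94^2.0 / (33^2.0 + 94^2.0)
Y = 89.03%

89.03%


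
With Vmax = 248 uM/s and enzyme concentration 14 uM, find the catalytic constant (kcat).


kcat = Vmax / [E]t
kcat = 248 / 14
kcat = 17.7143 s^-1

17.7143 s^-1


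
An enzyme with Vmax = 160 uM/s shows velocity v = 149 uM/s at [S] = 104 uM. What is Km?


Km = [S] * (Vmax - v) / v
Km = 104 * (160 - 149) / 149
Km = 7.6779 uM

7.6779 uM


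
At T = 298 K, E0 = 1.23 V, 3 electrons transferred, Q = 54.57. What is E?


E = E0 - (RT/nF) * ln(Q)
E = 1.23 - (8.314 * 298 / (3 * 96485)) * ln(54.57)
E = 1.1958 V

1.1958 V


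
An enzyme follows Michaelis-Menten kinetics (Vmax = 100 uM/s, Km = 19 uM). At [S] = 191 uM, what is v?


v = Vmax * [S] / (Km + [S])
v = 100 * 191 / (19 + 191)
v = 90.9524 uM/s

90.9524 uM/s


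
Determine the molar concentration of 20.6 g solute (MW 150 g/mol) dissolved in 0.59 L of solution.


C = (mass / MW) / volume
C = (20.6 / 150) / 0.59
C = 0.2328 M

0.2328 M


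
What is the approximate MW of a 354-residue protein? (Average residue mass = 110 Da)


MW = n_residues * 110 Da
MW = 354 * 110
MW = 38940 Da

38940 Da


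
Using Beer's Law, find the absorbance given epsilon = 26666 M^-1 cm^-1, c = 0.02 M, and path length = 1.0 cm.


A = epsilon * c * l
A = 26666 * 0.02 * 1.0
A = 533.32

533.32


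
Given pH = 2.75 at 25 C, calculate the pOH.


pOH = 14 - pH
pOH = 14 - 2.75
pOH = 11.25

11.25


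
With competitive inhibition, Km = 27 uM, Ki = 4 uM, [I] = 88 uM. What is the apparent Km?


Km_app = Km * (1 + [I]/Ki)
Km_app = 27 * (1 + 88/4)
Km_app = 621.0 uM

621.0 uM


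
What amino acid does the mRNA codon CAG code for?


Standard genetic code lookup.
Codon CAG -> Gln

Gln


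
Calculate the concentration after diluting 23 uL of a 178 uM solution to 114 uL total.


C2 = C1 * V1 / V2
C2 = 178 * 23 / 114
C2 = 35.9123 uM

35.9123 uM


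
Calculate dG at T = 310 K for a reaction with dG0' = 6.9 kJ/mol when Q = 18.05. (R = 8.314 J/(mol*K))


dG = dG0' + RT * ln(Q) / 1000
dG = 6.9 + 8.314 * 310 * ln(18.05) / 1000
dG = 14.3566 kJ/mol

14.3566 kJ/mol


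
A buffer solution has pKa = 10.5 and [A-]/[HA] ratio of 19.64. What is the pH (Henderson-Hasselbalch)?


pH = pKa + log10([A-]/[HA])
pH = 10.5 + log10(19.64)
pH = 11.7931

11.7931


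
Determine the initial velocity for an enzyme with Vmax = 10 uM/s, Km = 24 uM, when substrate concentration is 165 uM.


v = Vmax * [S] / (Km + [S])
v = 10 * 165 / (24 + 165)
v = 8.7302 uM/s

8.7302 uM/s


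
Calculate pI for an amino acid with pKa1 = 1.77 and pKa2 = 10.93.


pI = (pKa1 + pKa2) / 2
pI = (1.77 + 10.93) / 2
pI = 6.35

6.35


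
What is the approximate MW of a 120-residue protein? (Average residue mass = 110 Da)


MW = n_residues * 110 Da
MW = 120 * 110
MW = 13200 Da

13200 Da


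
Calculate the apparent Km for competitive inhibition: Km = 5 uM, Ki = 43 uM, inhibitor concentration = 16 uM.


Km_app = Km * (1 + [I]/Ki)
Km_app = 5 * (1 + 16/43)
Km_app = 6.8605 uM

6.8605 uM


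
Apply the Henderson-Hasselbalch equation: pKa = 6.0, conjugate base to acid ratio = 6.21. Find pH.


pH = pKa + log10([A-]/[HA])
pH = 6.0 + log10(6.21)
pH = 6.7931

6.7931


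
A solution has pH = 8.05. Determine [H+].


[H+] = 10^(-pH)
[H+] = 10^(-8.05)
[H+] = 8.913e-09 M

8.913e-09 M


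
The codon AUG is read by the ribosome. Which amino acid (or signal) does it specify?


Standard genetic code lookup.
Codon AUG -> Met (start)

Met (start)


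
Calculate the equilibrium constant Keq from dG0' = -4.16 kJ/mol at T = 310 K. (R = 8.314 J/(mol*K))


Keq = exp(-dG0 * 1000 / (R * T))
Keq = exp(-(-4.16) * 1000 / (8.314 * 310))
Keq = 5.0232

5.0232


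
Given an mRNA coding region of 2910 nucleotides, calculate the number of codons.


codons = nucleotides / 3
codons = 2910 / 3 = 970

970


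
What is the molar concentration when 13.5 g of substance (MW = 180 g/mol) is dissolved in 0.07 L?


C = (mass / MW) / volume
C = (13.5 / 180) / 0.07
C = 1.0714 M

1.0714 M


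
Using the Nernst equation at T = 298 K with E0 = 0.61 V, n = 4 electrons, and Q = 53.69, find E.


E = E0 - (RT/nF) * ln(Q)
E = 0.61 - (8.314 * 298 / (4 * 96485)) * ln(53.69)
E = 0.5844 V

0.5844 V


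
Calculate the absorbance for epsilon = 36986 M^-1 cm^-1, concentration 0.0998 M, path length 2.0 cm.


A = epsilon * c * l
A = 36986 * 0.0998 * 2.0
A = 7382.4056

7382.4056


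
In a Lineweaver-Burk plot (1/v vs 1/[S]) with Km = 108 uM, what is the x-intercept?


x-intercept = -1/Km
= -1/108
= -0.0093 1/uM

-0.0093 1/uM


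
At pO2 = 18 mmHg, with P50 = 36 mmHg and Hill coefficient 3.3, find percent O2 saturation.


Y = pO2^n / (P50^n + pO2^n)
Y = 18^3.3 / (36^3.3 + 18^3.3)
Y = 9.22%

9.22%


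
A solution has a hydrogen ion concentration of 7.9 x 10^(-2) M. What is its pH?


pH = -log10([H+])
pH = -log10(7.9 x 10^(-2))
pH = 1.1024

1.1024


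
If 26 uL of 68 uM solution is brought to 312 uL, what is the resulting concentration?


C2 = C1 * V1 / V2
C2 = 68 * 26 / 312
C2 = 5.6667 uM

5.6667 uM


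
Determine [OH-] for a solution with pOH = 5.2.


[OH-] = 10^(-pOH)
[OH-] = 10^(-5.2)
[OH-] = 6.310e-06 M

6.310e-06 M


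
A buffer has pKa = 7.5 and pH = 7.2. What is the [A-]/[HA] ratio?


[A-]/[HA] = 10^(pH - pKa)
= 10^(7.2 - 7.5)
= 0.5012

0.5012


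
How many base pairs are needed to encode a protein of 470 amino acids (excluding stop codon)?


Each amino acid = 1 codon = 3 bp
bp = 470 * 3 = 1410 bp

1410 bp


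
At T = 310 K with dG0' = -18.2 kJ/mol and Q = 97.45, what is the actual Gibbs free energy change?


dG = dG0' + RT * ln(Q) / 1000
dG = -18.2 + 8.314 * 310 * ln(97.45) / 1000
dG = -6.3975 kJ/mol

-6.3975 kJ/mol


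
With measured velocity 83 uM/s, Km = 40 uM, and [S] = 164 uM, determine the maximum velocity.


Vmax = v * (Km + [S]) / [S]
Vmax = 83 * (40 + 164) / 164
Vmax = 103.2439 uM/s

103.2439 uM/s


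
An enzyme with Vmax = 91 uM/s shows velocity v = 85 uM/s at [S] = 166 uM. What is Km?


Km = [S] * (Vmax - v) / v
Km = 166 * (91 - 85) / 85
Km = 11.7176 uM

11.7176 uM
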